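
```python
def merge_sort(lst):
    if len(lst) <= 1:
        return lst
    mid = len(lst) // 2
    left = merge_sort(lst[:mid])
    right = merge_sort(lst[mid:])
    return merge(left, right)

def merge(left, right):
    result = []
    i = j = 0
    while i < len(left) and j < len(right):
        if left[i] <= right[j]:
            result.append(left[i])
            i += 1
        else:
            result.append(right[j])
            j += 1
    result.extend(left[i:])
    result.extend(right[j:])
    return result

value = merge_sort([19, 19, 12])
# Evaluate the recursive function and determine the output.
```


merge_sort([19, 19, 12])
Split into [19] and [19, 12]
Left sorted: [19]
Right sorted: [12, 19]
Merge [19] and [12, 19]
= [12, 19, 19]


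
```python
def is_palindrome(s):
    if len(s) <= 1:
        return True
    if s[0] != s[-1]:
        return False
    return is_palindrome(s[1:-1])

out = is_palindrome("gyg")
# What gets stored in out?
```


is_palindrome("gyg")
"gyg": s[0]='g' == s[-1]='g' -> is_palindrome("y")
"y": len <= 1 -> True
= True


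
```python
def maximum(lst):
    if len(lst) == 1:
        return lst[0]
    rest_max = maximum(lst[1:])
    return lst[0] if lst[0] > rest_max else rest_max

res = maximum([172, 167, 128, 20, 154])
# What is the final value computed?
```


maximum([172, 167, 128, 20, 154])
= compare 172 with maximum([167, 128, 20, 154])
= compare 167 with maximum([128, 20, 154])
= compare 128 with maximum([20, 154])
= compare 20 with maximum([154])
Base: maximum([154]) = 154
compare 20 with 154: max = 154
compare 128 with 154: max = 154
compare 167 with 154: max = 167
compare 172 with 167: max = 172
= 172


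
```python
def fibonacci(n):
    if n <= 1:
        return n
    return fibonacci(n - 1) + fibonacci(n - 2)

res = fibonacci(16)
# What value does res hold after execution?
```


fibonacci(16)
= fibonacci(15) + fibonacci(14)
= (fibonacci(14) + fibonacci(13)) + fibonacci(14)
Computing bottom-up: fibonacci(0)=0, fibonacci(1)=1, fibonacci(2)=1, fibonacci(3)=2, fibonacci(4)=3, fibonacci(5)=5, fibonacci(6)=8, fibonacci(7)=13, fibonacci(8)=21, fibonacci(9)=34, fibonacci(10)=55, fibonacci(11)=89, fibonacci(12)=144, fibonacci(13)=233, fibonacci(14)=377, fibonacci(15)=610, fibonacci(16)=987
= 987


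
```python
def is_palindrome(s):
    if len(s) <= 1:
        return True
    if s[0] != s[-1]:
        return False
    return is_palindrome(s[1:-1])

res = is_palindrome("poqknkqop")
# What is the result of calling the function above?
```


is_palindrome("poqknkqop")
"poqknkqop": s[0]='p' == s[-1]='p' -> is_palindrome("oqknkqo")
"oqknkqo": s[0]='o' == s[-1]='o' -> is_palindrome("qknkq")
"qknkq": s[0]='q' == s[-1]='q' -> is_palindrome("knk")
"knk": s[0]='k' == s[-1]='k' -> is_palindrome("n")
"n": len <= 1 -> True
= True


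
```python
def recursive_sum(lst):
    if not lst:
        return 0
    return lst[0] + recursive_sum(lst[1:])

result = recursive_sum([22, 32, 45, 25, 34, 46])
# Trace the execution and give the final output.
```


recursive_sum([22, 32, 45, 25, 34, 46])
= 22 + recursive_sum([32, 45, 25, 34, 46])
= 22 + 32 + recursive_sum([45, 25, 34, 46])
= 22 + 32 + 45 + recursive_sum([25, 34, 46])
= 22 + 32 + 45 + 25 + recursive_sum([34, 46])
= 22 + 32 + 45 + 25 + 34 + recursive_sum([46])
= 22 + 32 + 45 + 25 + 34 + 46 + recursive_sum([])
= 22 + 32 + 45 + 25 + 34 + 46 + 0
= 204


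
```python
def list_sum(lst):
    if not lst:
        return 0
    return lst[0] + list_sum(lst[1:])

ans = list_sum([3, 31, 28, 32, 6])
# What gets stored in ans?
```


list_sum([3, 31, 28, 32, 6])
= 3 + list_sum([31, 28, 32, 6])
= 3 + 31 + list_sum([28, 32, 6])
= 3 + 31 + 28 + list_sum([32, 6])
= 3 + 31 + 28 + 32 + list_sum([6])
= 3 + 31 + 28 + 32 + 6 + list_sum([])
= 3 + 31 + 28 + 32 + 6 + 0
= 100


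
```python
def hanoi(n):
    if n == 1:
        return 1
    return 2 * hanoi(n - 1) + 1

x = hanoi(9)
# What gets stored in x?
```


hanoi(9)
= 2 * hanoi(8) + 1
= 2 * (2 * hanoi(7) + 1) + 1
= 2 * (2 * (2 * hanoi(6) + 1) + 1) + 1
= 2 * (2 * (2 * (2 * hanoi(5) + 1) + 1) + 1) + 1
= 2 * (2 * (2 * (2 * (2 * hanoi(4) + 1) + 1) + 1) + 1) + 1
= 2 * (2 * (2 * (2 * (2 * (2 * hanoi(3) + 1) + 1) + 1) + 1) + 1) + 1
= 2 * (2 * (2 * (2 * (2 * (2 * (2 * hanoi(2) + 1) + 1) + 1) + 1) + 1) + 1) + 1
= 2 * (2 * (2 * (2 * (2 * (2 * (2 * (2 * hanoi(1) + 1) + 1) + 1) + 1) + 1) + 1) + 1) + 1
Now compute bottom-up:
hanoi(1) = 1
hanoi(2) = 2 * 1 + 1 = 3
hanoi(3) = 2 * 3 + 1 = 7
hanoi(4) = 2 * 7 + 1 = 15
hanoi(5) = 2 * 15 + 1 = 31
hanoi(6) = 2 * 31 + 1 = 63
hanoi(7) = 2 * 63 + 1 = 127
hanoi(8) = 2 * 127 + 1 = 255
hanoi(9) = 2 * 255 + 1 = 511
= 511


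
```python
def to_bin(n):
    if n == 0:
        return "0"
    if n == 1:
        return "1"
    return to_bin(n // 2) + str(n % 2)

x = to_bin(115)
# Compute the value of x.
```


to_bin(115)
= to_bin(57) + "1"
= to_bin(28) + "1" + "1"
= to_bin(14) + "0" + "1" + "1"
= to_bin(7) + "0" + "0" + "1" + "1"
= to_bin(3) + "1" + "0" + "0" + "1" + "1"
= to_bin(1) + "1" + "1" + "0" + "0" + "1" + "1"
= "1" + "1" + "1" + "0" + "0" + "1" + "1"
= "1110011"


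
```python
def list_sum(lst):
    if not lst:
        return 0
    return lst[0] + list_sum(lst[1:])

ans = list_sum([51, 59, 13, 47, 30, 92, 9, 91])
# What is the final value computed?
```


list_sum([51, 59, 13, 47, 30, 92, 9, 91])
= 51 + list_sum([59, 13, 47, 30, 92, 9, 91])
= 51 + 59 + list_sum([13, 47, 30, 92, 9, 91])
= 51 + 59 + 13 + list_sum([47, 30, 92, 9, 91])
= 51 + 59 + 13 + 47 + list_sum([30, 92, 9, 91])
= 51 + 59 + 13 + 47 + 30 + list_sum([92, 9, 91])
= 51 + 59 + 13 + 47 + 30 + 92 + list_sum([9, 91])
= 51 + 59 + 13 + 47 + 30 + 92 + 9 + list_sum([91])
= 51 + 59 + 13 + 47 + 30 + 92 + 9 + 91 + list_sum([])
= 51 + 59 + 13 + 47 + 30 + 92 + 9 + 91 + 0
= 392


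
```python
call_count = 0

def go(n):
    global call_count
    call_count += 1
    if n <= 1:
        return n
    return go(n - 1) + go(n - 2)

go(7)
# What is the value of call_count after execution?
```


go(7) calls go(6) and go(5); each non-base call branches into two more.
Let C(k) = total number of calls made by go(k), including the call to go(k) itself.
Base cases: C(0) = 1, C(1) = 1
Recurrence: C(k) = 1 + C(k-1) + C(k-2)
  C(2) = 1 + C(1) + C(0) = 1 + 1 + 1 = 3
  C(3) = 1 + C(2) + C(1) = 1 + 3 + 1 = 5
  C(4) = 1 + C(3) + C(2) = 1 + 5 + 3 = 9
  C(5) = 1 + C(4) + C(3) = 1 + 9 + 5 = 15
  C(6) = 1 + C(5) + C(4) = 1 + 15 + 9 = 25
  C(7) = 1 + C(6) + C(5) = 1 + 25 + 15 = 41
Total calls = C(7) = 41


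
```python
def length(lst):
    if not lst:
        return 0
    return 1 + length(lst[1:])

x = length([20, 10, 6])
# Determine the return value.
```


length([20, 10, 6])
= 1 + length([10, 6])
= 1 + 1 + length([6])
= 1 + 1 + 1 + length([])
= 1 + 1 + 1 + 0
= 3


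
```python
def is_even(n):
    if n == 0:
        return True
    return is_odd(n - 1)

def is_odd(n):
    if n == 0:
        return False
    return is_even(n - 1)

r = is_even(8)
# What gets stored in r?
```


is_even(8)
= is_odd(7)
= is_even(6)
= is_odd(5)
= is_even(4)
= is_odd(3)
= is_even(2)
= is_odd(1)
= is_even(0)
n == 0: return True
= True


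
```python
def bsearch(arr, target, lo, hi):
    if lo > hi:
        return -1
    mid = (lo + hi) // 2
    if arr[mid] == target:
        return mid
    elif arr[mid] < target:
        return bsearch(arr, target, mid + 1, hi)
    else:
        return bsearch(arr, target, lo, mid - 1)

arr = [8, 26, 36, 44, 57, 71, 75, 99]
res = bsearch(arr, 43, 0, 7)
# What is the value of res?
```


bsearch(arr, 43, 0, 7)
lo=0, hi=7, mid=3, arr[mid]=44
44 > 43, search left half
lo=0, hi=2, mid=1, arr[mid]=26
26 < 43, search right half
lo=2, hi=2, mid=2, arr[mid]=36
36 < 43, search right half
lo > hi, target not found, return -1
= -1


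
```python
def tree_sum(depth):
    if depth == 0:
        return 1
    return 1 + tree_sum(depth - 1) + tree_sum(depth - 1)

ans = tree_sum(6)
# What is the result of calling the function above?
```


tree_sum(6)
= 1 + tree_sum(5) + tree_sum(5)
= 1 + 2 * tree_sum(5)
tree_sum(k) = 2^(k+1) - 1
tree_sum(0) = 1
tree_sum(1) = 3
tree_sum(2) = 7
tree_sum(3) = 15
tree_sum(4) = 31
tree_sum(6) = 2^7 - 1 = 127


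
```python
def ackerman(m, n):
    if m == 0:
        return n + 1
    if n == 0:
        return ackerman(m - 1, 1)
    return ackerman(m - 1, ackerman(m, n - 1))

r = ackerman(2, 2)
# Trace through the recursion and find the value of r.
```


ackerman(2, 2)
= ackerman(1, ackerman(2, 1))
First compute ackerman(2, 1) = 5
= ackerman(1, 5)
= 7


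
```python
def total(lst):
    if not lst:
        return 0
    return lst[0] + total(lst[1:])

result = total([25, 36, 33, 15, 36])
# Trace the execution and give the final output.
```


total([25, 36, 33, 15, 36])
= 25 + total([36, 33, 15, 36])
= 25 + 36 + total([33, 15, 36])
= 25 + 36 + 33 + total([15, 36])
= 25 + 36 + 33 + 15 + total([36])
= 25 + 36 + 33 + 15 + 36 + total([])
= 25 + 36 + 33 + 15 + 36 + 0
= 145


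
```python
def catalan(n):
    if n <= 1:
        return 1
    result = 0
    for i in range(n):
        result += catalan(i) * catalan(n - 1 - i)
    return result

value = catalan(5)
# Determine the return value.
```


catalan(5)
= sum of catalan(i) * catalan(5-1-i) for i in 0..4
First compute sub-values bottom-up:
  catalan(0) = 1, catalan(1) = 1
  catalan(2) = 1*1 + 1*1 = 2
  catalan(3) = 1*2 + 1*1 + 2*1 = 5
  catalan(4) = 1*5 + 1*2 + 2*1 + 5*1 = 14
Now catalan(5):
  catalan(0)*catalan(4) = 1*14 = 14
  catalan(1)*catalan(3) = 1*5 = 5
  catalan(2)*catalan(2) = 2*2 = 4
  catalan(3)*catalan(1) = 5*1 = 5
  catalan(4)*catalan(0) = 14*1 = 14
= 14 + 5 + 4 + 5 + 14
= 42


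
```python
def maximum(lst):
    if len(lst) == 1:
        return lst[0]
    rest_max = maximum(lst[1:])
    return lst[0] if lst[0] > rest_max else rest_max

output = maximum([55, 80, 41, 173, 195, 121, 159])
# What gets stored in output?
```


maximum([55, 80, 41, 173, 195, 121, 159])
= compare 55 with maximum([80, 41, 173, 195, 121, 159])
= compare 80 with maximum([41, 173, 195, 121, 159])
= compare 41 with maximum([173, 195, 121, 159])
= compare 173 with maximum([195, 121, 159])
= compare 195 with maximum([121, 159])
= compare 121 with maximum([159])
Base: maximum([159]) = 159
compare 121 with 159: max = 159
compare 195 with 159: max = 195
compare 173 with 195: max = 195
compare 41 with 195: max = 195
compare 80 with 195: max = 195
compare 55 with 195: max = 195
= 195


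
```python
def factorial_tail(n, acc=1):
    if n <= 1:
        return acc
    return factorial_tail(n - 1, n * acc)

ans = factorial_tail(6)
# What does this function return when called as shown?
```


factorial_tail(6, 1)
= factorial_tail(5, 6 * 1) = factorial_tail(5, 6)
= factorial_tail(4, 5 * 6) = factorial_tail(4, 30)
= factorial_tail(3, 4 * 30) = factorial_tail(3, 120)
= factorial_tail(2, 3 * 120) = factorial_tail(2, 360)
= factorial_tail(1, 2 * 360) = factorial_tail(1, 720)
n <= 1, return acc = 720


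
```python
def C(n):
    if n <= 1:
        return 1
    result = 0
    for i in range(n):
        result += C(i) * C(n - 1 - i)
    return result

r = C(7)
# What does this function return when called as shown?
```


C(7)
= sum of C(i) * C(7-1-i) for i in 0..6
First compute sub-values bottom-up:
  C(0) = 1, C(1) = 1
  C(2) = 1*1 + 1*1 = 2
  C(3) = 1*2 + 1*1 + 2*1 = 5
  C(4) = 1*5 + 1*2 + 2*1 + 5*1 = 14
  C(5) = 1*14 + 1*5 + 2*2 + 5*1 + 14*1 = 42
  C(6) = 1*42 + 1*14 + 2*5 + 5*2 + 14*1 + 42*1 = 132
Now C(7):
  C(0)*C(6) = 1*132 = 132
  C(1)*C(5) = 1*42 = 42
  C(2)*C(4) = 2*14 = 28
  C(3)*C(3) = 5*5 = 25
  C(4)*C(2) = 14*2 = 28
  C(5)*C(1) = 42*1 = 42
  C(6)*C(0) = 132*1 = 132
= 132 + 42 + 28 + 25 + 28 + 42 + 132
= 429


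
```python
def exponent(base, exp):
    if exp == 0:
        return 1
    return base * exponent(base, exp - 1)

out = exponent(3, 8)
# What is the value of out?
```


exponent(3, 8)
= 3 * exponent(3, 7)
= 3 * 3 * exponent(3, 6)
= 3 * 3 * 3 * exponent(3, 5)
= 3 * 3 * 3 * 3 * exponent(3, 4)
= 3 * 3 * 3 * 3 * 3 * exponent(3, 3)
= 3 * 3 * 3 * 3 * 3 * 3 * exponent(3, 2)
= 3 * 3 * 3 * 3 * 3 * 3 * 3 * exponent(3, 1)
= 3 * 3 * 3 * 3 * 3 * 3 * 3 * 3 * exponent(3, 0)
= 3 * 3 * 3 * 3 * 3 * 3 * 3 * 3 * 1
= 6561


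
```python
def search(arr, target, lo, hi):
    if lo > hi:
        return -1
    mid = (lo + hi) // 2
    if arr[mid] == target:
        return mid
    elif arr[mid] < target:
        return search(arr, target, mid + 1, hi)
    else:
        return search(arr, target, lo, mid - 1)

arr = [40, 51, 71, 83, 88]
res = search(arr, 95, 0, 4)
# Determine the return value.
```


search(arr, 95, 0, 4)
lo=0, hi=4, mid=2, arr[mid]=71
71 < 95, search right half
lo=3, hi=4, mid=3, arr[mid]=83
83 < 95, search right half
lo=4, hi=4, mid=4, arr[mid]=88
88 < 95, search right half
lo > hi, target not found, return -1
= -1


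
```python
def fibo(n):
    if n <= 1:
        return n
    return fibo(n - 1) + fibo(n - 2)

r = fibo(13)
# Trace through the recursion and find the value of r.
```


fibo(13)
= fibo(12) + fibo(11)
= (fibo(11) + fibo(10)) + fibo(11)
Computing bottom-up: fibo(0)=0, fibo(1)=1, fibo(2)=1, fibo(3)=2, fibo(4)=3, fibo(5)=5, fibo(6)=8, fibo(7)=13, fibo(8)=21, fibo(9)=34, fibo(10)=55, fibo(11)=89, fibo(12)=144, fibo(13)=233
= 233


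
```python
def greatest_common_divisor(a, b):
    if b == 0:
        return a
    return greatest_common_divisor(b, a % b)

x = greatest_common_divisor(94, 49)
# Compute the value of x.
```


greatest_common_divisor(94, 49)
= greatest_common_divisor(49, 94 % 49) = greatest_common_divisor(49, 45)
= greatest_common_divisor(45, 49 % 45) = greatest_common_divisor(45, 4)
= greatest_common_divisor(4, 45 % 4) = greatest_common_divisor(4, 1)
= greatest_common_divisor(1, 4 % 1) = greatest_common_divisor(1, 0)
b == 0, return a = 1


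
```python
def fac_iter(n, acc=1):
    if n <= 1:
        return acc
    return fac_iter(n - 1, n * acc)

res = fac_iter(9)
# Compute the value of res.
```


fac_iter(9, 1)
= fac_iter(8, 9 * 1) = fac_iter(8, 9)
= fac_iter(7, 8 * 9) = fac_iter(7, 72)
= fac_iter(6, 7 * 72) = fac_iter(6, 504)
= fac_iter(5, 6 * 504) = fac_iter(5, 3024)
= fac_iter(4, 5 * 3024) = fac_iter(4, 15120)
= fac_iter(3, 4 * 15120) = fac_iter(3, 60480)
= fac_iter(2, 3 * 60480) = fac_iter(2, 181440)
= fac_iter(1, 2 * 181440) = fac_iter(1, 362880)
n <= 1, return acc = 362880


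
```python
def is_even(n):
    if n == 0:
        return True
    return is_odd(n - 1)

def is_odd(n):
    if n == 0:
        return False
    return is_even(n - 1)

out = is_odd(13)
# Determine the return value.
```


is_odd(13)
= is_even(12)
= is_odd(11)
= is_even(10)
= is_odd(9)
= is_even(8)
= is_odd(7)
= is_even(6)
= is_odd(5)
= is_even(4)
= is_odd(3)
= is_even(2)
= is_odd(1)
= is_even(0)
n == 0: return True
= True


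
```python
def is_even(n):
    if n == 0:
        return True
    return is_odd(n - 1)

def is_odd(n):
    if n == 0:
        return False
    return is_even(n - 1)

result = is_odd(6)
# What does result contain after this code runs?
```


is_odd(6)
= is_even(5)
= is_odd(4)
= is_even(3)
= is_odd(2)
= is_even(1)
= is_odd(0)
n == 0: return False
= False


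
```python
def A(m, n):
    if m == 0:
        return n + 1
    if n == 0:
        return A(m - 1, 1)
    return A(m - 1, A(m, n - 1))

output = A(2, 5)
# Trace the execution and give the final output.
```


A(2, 5)
= A(1, A(2, 4))
First compute A(2, 4) = 11
= A(1, 11)
= 13


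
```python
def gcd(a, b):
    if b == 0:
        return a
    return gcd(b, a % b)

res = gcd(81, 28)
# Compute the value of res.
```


gcd(81, 28)
= gcd(28, 81 % 28) = gcd(28, 25)
= gcd(25, 28 % 25) = gcd(25, 3)
= gcd(3, 25 % 3) = gcd(3, 1)
= gcd(1, 3 % 1) = gcd(1, 0)
b == 0, return a = 1


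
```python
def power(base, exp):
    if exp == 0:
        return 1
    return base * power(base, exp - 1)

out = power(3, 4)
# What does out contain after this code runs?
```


power(3, 4)
= 3 * power(3, 3)
= 3 * 3 * power(3, 2)
= 3 * 3 * 3 * power(3, 1)
= 3 * 3 * 3 * 3 * power(3, 0)
= 3 * 3 * 3 * 3 * 1
= 81


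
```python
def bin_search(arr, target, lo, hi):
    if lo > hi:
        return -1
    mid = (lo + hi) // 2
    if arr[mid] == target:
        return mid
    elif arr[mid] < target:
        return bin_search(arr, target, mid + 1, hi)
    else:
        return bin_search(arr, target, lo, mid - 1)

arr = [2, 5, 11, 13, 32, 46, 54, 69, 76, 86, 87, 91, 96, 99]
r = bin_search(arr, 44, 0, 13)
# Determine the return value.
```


bin_search(arr, 44, 0, 13)
lo=0, hi=13, mid=6, arr[mid]=54
54 > 44, search left half
lo=0, hi=5, mid=2, arr[mid]=11
11 < 44, search right half
lo=3, hi=5, mid=4, arr[mid]=32
32 < 44, search right half
lo=5, hi=5, mid=5, arr[mid]=46
46 > 44, search left half
lo > hi, target not found, return -1
= -1


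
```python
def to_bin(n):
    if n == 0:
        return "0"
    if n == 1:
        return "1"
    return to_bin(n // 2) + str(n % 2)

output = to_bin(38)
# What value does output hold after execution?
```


to_bin(38)
= to_bin(19) + "0"
= to_bin(9) + "1" + "0"
= to_bin(4) + "1" + "1" + "0"
= to_bin(2) + "0" + "1" + "1" + "0"
= to_bin(1) + "0" + "0" + "1" + "1" + "0"
= "1" + "0" + "0" + "1" + "1" + "0"
= "100110"


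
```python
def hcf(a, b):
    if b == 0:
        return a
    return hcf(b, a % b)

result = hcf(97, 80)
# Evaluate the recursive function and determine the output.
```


hcf(97, 80)
= hcf(80, 97 % 80) = hcf(80, 17)
= hcf(17, 80 % 17) = hcf(17, 12)
= hcf(12, 17 % 12) = hcf(12, 5)
= hcf(5, 12 % 5) = hcf(5, 2)
= hcf(2, 5 % 2) = hcf(2, 1)
= hcf(1, 2 % 1) = hcf(1, 0)
b == 0, return a = 1


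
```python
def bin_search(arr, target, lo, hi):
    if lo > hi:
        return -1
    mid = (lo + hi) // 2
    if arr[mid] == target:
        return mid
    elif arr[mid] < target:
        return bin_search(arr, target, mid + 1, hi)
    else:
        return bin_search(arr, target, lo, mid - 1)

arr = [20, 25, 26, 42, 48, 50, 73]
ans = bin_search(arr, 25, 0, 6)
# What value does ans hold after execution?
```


bin_search(arr, 25, 0, 6)
lo=0, hi=6, mid=3, arr[mid]=42
42 > 25, search left half
lo=0, hi=2, mid=1, arr[mid]=25
arr[1] == 25, found at index 1
= 1


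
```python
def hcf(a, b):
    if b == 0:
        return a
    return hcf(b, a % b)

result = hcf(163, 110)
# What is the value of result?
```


hcf(163, 110)
= hcf(110, 163 % 110) = hcf(110, 53)
= hcf(53, 110 % 53) = hcf(53, 4)
= hcf(4, 53 % 4) = hcf(4, 1)
= hcf(1, 4 % 1) = hcf(1, 0)
b == 0, return a = 1


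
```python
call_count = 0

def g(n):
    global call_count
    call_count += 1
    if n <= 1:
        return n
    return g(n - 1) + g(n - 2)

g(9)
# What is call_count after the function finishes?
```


g(9) calls g(8) and g(7); each non-base call branches into two more.
Let C(k) = total number of calls made by g(k), including the call to g(k) itself.
Base cases: C(0) = 1, C(1) = 1
Recurrence: C(k) = 1 + C(k-1) + C(k-2)
  C(2) = 1 + C(1) + C(0) = 1 + 1 + 1 = 3
  C(3) = 1 + C(2) + C(1) = 1 + 3 + 1 = 5
  C(4) = 1 + C(3) + C(2) = 1 + 5 + 3 = 9
  C(5) = 1 + C(4) + C(3) = 1 + 9 + 5 = 15
  C(6) = 1 + C(5) + C(4) = 1 + 15 + 9 = 25
  C(7) = 1 + C(6) + C(5) = 1 + 25 + 15 = 41
  C(8) = 1 + C(7) + C(6) = 1 + 41 + 25 = 67
  C(9) = 1 + C(8) + C(7) = 1 + 67 + 41 = 109
Total calls = C(9) = 109


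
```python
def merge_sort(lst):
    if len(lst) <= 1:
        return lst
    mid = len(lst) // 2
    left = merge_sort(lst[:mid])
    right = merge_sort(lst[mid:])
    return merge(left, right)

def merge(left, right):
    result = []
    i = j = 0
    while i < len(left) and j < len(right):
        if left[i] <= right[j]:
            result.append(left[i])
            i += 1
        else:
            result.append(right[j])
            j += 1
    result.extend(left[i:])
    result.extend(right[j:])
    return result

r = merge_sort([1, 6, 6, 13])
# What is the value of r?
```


merge_sort([1, 6, 6, 13])
Split into [1, 6] and [6, 13]
Left sorted: [1, 6]
Right sorted: [6, 13]
Merge [1, 6] and [6, 13]
= [1, 6, 6, 13]


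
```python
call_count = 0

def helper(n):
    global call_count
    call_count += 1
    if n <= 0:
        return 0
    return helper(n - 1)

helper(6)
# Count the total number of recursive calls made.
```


helper(6) calls helper(5) calls ... calls helper(0)
Total calls: 6 + 1 (for base case) = 7


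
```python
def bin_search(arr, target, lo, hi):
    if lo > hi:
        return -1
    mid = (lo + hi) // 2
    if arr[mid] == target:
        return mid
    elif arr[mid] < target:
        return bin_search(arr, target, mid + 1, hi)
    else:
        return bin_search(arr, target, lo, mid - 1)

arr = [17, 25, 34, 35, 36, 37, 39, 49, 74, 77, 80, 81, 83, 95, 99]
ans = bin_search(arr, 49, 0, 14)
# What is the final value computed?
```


bin_search(arr, 49, 0, 14)
lo=0, hi=14, mid=7, arr[mid]=49
arr[7] == 49, found at index 7
= 7


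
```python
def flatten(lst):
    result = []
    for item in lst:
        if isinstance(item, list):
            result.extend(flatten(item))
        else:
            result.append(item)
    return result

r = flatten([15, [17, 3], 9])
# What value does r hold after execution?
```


flatten([15, [17, 3], 9])
Processing each element:
  15 is not a list -> append 15
  [17, 3] is a list -> flatten recursively -> [17, 3]
  9 is not a list -> append 9
= [15, 17, 3, 9]


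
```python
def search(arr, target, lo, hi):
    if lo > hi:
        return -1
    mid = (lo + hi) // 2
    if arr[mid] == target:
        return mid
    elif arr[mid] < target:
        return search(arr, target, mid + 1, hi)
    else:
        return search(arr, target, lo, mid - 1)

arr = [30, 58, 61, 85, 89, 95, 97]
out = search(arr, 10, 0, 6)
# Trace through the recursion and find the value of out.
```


search(arr, 10, 0, 6)
lo=0, hi=6, mid=3, arr[mid]=85
85 > 10, search left half
lo=0, hi=2, mid=1, arr[mid]=58
58 > 10, search left half
lo=0, hi=0, mid=0, arr[mid]=30
30 > 10, search left half
lo > hi, target not found, return -1
= -1


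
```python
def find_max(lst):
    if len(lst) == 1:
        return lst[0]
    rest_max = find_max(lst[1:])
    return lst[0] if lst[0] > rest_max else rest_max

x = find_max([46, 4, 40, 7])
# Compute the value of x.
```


find_max([46, 4, 40, 7])
= compare 46 with find_max([4, 40, 7])
= compare 4 with find_max([40, 7])
= compare 40 with find_max([7])
Base: find_max([7]) = 7
compare 40 with 7: max = 40
compare 4 with 40: max = 40
compare 46 with 40: max = 46
= 46


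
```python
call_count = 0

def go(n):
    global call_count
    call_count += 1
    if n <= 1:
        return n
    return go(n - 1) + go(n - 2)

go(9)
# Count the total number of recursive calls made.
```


go(9) calls go(8) and go(7); each non-base call branches into two more.
Let C(k) = total number of calls made by go(k), including the call to go(k) itself.
Base cases: C(0) = 1, C(1) = 1
Recurrence: C(k) = 1 + C(k-1) + C(k-2)
  C(2) = 1 + C(1) + C(0) = 1 + 1 + 1 = 3
  C(3) = 1 + C(2) + C(1) = 1 + 3 + 1 = 5
  C(4) = 1 + C(3) + C(2) = 1 + 5 + 3 = 9
  C(5) = 1 + C(4) + C(3) = 1 + 9 + 5 = 15
  C(6) = 1 + C(5) + C(4) = 1 + 15 + 9 = 25
  C(7) = 1 + C(6) + C(5) = 1 + 25 + 15 = 41
  C(8) = 1 + C(7) + C(6) = 1 + 41 + 25 = 67
  C(9) = 1 + C(8) + C(7) = 1 + 67 + 41 = 109
Total calls = C(9) = 109


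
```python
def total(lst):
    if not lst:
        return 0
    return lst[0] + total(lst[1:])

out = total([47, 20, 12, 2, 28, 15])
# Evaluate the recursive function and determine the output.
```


total([47, 20, 12, 2, 28, 15])
= 47 + total([20, 12, 2, 28, 15])
= 47 + 20 + total([12, 2, 28, 15])
= 47 + 20 + 12 + total([2, 28, 15])
= 47 + 20 + 12 + 2 + total([28, 15])
= 47 + 20 + 12 + 2 + 28 + total([15])
= 47 + 20 + 12 + 2 + 28 + 15 + total([])
= 47 + 20 + 12 + 2 + 28 + 15 + 0
= 124


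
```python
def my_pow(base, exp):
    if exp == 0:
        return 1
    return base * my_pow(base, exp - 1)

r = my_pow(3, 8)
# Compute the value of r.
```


my_pow(3, 8)
= 3 * my_pow(3, 7)
= 3 * 3 * my_pow(3, 6)
= 3 * 3 * 3 * my_pow(3, 5)
= 3 * 3 * 3 * 3 * my_pow(3, 4)
= 3 * 3 * 3 * 3 * 3 * my_pow(3, 3)
= 3 * 3 * 3 * 3 * 3 * 3 * my_pow(3, 2)
= 3 * 3 * 3 * 3 * 3 * 3 * 3 * my_pow(3, 1)
= 3 * 3 * 3 * 3 * 3 * 3 * 3 * 3 * my_pow(3, 0)
= 3 * 3 * 3 * 3 * 3 * 3 * 3 * 3 * 1
= 6561


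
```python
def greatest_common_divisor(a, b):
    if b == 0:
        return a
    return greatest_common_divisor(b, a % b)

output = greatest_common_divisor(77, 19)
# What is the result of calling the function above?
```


greatest_common_divisor(77, 19)
= greatest_common_divisor(19, 77 % 19) = greatest_common_divisor(19, 1)
= greatest_common_divisor(1, 19 % 1) = greatest_common_divisor(1, 0)
b == 0, return a = 1


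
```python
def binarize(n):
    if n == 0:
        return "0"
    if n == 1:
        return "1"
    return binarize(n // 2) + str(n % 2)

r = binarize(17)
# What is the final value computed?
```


binarize(17)
= binarize(8) + "1"
= binarize(4) + "0" + "1"
= binarize(2) + "0" + "0" + "1"
= binarize(1) + "0" + "0" + "0" + "1"
= "1" + "0" + "0" + "0" + "1"
= "10001"


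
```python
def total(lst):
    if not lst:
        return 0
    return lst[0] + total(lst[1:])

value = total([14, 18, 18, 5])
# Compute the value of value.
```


total([14, 18, 18, 5])
= 14 + total([18, 18, 5])
= 14 + 18 + total([18, 5])
= 14 + 18 + 18 + total([5])
= 14 + 18 + 18 + 5 + total([])
= 14 + 18 + 18 + 5 + 0
= 55


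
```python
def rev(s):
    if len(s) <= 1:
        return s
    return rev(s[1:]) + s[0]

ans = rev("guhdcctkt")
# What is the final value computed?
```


rev("guhdcctkt")
= rev("uhdcctkt") + "g"
= rev("hdcctkt") + "u" + "g"
= rev("dcctkt") + "h" + "u" + "g"
= rev("cctkt") + "d" + "h" + "u" + "g"
= rev("ctkt") + "c" + "d" + "h" + "u" + "g"
= rev("tkt") + "c" + "c" + "d" + "h" + "u" + "g"
= rev("kt") + "t" + "c" + "c" + "d" + "h" + "u" + "g"
= rev("t") + "k" + "t" + "c" + "c" + "d" + "h" + "u" + "g"
= "t" + "k" + "t" + "c" + "c" + "d" + "h" + "u" + "g"
= "tktccdhug"


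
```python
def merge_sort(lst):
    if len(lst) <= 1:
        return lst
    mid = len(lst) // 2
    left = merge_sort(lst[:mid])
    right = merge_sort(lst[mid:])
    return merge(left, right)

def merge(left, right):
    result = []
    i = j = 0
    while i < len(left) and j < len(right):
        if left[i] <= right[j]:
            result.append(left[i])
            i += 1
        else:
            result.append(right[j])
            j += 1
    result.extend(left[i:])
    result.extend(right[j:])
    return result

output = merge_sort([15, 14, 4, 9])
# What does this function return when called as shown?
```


merge_sort([15, 14, 4, 9])
Split into [15, 14] and [4, 9]
Left sorted: [14, 15]
Right sorted: [4, 9]
Merge [14, 15] and [4, 9]
= [4, 9, 14, 15]


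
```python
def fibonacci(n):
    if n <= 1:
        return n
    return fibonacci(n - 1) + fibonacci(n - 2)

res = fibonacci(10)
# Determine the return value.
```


fibonacci(10)
= fibonacci(9) + fibonacci(8)
= (fibonacci(8) + fibonacci(7)) + fibonacci(8)
Computing bottom-up: fibonacci(0)=0, fibonacci(1)=1, fibonacci(2)=1, fibonacci(3)=2, fibonacci(4)=3, fibonacci(5)=5, fibonacci(6)=8, fibonacci(7)=13, fibonacci(8)=21, fibonacci(9)=34, fibonacci(10)=55
= 55


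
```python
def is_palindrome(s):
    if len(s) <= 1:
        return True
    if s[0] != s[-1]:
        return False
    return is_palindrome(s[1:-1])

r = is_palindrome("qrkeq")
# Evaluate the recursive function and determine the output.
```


is_palindrome("qrkeq")
"qrkeq": s[0]='q' == s[-1]='q' -> is_palindrome("rke")
"rke": s[0]='r' != s[-1]='e' -> False
= False


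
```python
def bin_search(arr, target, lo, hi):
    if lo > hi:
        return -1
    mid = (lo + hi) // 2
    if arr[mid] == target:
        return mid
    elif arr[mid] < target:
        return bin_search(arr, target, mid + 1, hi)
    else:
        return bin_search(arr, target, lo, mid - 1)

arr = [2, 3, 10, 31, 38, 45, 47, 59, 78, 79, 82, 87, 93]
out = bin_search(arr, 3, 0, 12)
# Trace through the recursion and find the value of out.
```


bin_search(arr, 3, 0, 12)
lo=0, hi=12, mid=6, arr[mid]=47
47 > 3, search left half
lo=0, hi=5, mid=2, arr[mid]=10
10 > 3, search left half
lo=0, hi=1, mid=0, arr[mid]=2
2 < 3, search right half
lo=1, hi=1, mid=1, arr[mid]=3
arr[1] == 3, found at index 1
= 1


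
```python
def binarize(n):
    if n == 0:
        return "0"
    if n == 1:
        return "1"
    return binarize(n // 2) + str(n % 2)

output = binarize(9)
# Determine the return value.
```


binarize(9)
= binarize(4) + "1"
= binarize(2) + "0" + "1"
= binarize(1) + "0" + "0" + "1"
= "1" + "0" + "0" + "1"
= "1001"


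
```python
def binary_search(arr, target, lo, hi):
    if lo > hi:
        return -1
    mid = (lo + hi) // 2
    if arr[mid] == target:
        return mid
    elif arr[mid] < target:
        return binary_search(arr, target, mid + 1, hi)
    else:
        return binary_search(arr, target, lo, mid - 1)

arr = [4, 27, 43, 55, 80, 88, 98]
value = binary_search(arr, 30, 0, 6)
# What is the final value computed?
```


binary_search(arr, 30, 0, 6)
lo=0, hi=6, mid=3, arr[mid]=55
55 > 30, search left half
lo=0, hi=2, mid=1, arr[mid]=27
27 < 30, search right half
lo=2, hi=2, mid=2, arr[mid]=43
43 > 30, search left half
lo > hi, target not found, return -1
= -1


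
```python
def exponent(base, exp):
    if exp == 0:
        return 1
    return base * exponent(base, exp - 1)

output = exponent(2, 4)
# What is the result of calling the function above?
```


exponent(2, 4)
= 2 * exponent(2, 3)
= 2 * 2 * exponent(2, 2)
= 2 * 2 * 2 * exponent(2, 1)
= 2 * 2 * 2 * 2 * exponent(2, 0)
= 2 * 2 * 2 * 2 * 1
= 16


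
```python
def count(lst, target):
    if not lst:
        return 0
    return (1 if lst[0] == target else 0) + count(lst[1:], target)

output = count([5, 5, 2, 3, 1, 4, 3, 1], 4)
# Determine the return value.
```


count([5, 5, 2, 3, 1, 4, 3, 1], 4)
lst[0]=5 != 4: 0 + count([5, 2, 3, 1, 4, 3, 1], 4)
lst[0]=5 != 4: 0 + count([2, 3, 1, 4, 3, 1], 4)
lst[0]=2 != 4: 0 + count([3, 1, 4, 3, 1], 4)
lst[0]=3 != 4: 0 + count([1, 4, 3, 1], 4)
lst[0]=1 != 4: 0 + count([4, 3, 1], 4)
lst[0]=4 == 4: 1 + count([3, 1], 4)
lst[0]=3 != 4: 0 + count([1], 4)
lst[0]=1 != 4: 0 + count([], 4)
= 1


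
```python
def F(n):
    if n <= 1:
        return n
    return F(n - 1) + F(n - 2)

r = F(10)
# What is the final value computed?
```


F(10)
= F(9) + F(8)
= (F(8) + F(7)) + F(8)
Computing bottom-up: F(0)=0, F(1)=1, F(2)=1, F(3)=2, F(4)=3, F(5)=5, F(6)=8, F(7)=13, F(8)=21, F(9)=34, F(10)=55
= 55


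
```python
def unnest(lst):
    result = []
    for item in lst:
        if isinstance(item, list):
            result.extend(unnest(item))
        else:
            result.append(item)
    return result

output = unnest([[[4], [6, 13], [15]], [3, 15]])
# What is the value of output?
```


unnest([[[4], [6, 13], [15]], [3, 15]])
Processing each element:
  [[4], [6, 13], [15]] is a list -> unnest recursively -> [4, 6, 13, 15]
  [3, 15] is a list -> unnest recursively -> [3, 15]
= [4, 6, 13, 15, 3, 15]


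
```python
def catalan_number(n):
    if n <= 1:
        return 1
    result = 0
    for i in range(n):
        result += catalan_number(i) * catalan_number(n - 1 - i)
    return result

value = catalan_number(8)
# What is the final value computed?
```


catalan_number(8)
= sum of catalan_number(i) * catalan_number(8-1-i) for i in 0..7
First compute sub-values bottom-up:
  catalan_number(0) = 1, catalan_number(1) = 1
  catalan_number(2) = 1*1 + 1*1 = 2
  catalan_number(3) = 1*2 + 1*1 + 2*1 = 5
  catalan_number(4) = 1*5 + 1*2 + 2*1 + 5*1 = 14
  catalan_number(5) = 1*14 + 1*5 + 2*2 + 5*1 + 14*1 = 42
  catalan_number(6) = 1*42 + 1*14 + 2*5 + 5*2 + 14*1 + 42*1 = 132
  catalan_number(7) = 1*132 + 1*42 + 2*14 + 5*5 + 14*2 + 42*1 + 132*1 = 429
Now catalan_number(8):
  catalan_number(0)*catalan_number(7) = 1*429 = 429
  catalan_number(1)*catalan_number(6) = 1*132 = 132
  catalan_number(2)*catalan_number(5) = 2*42 = 84
  catalan_number(3)*catalan_number(4) = 5*14 = 70
  catalan_number(4)*catalan_number(3) = 14*5 = 70
  catalan_number(5)*catalan_number(2) = 42*2 = 84
  catalan_number(6)*catalan_number(1) = 132*1 = 132
  catalan_number(7)*catalan_number(0) = 429*1 = 429
= 429 + 132 + 84 + 70 + 70 + 84 + 132 + 429
= 1430


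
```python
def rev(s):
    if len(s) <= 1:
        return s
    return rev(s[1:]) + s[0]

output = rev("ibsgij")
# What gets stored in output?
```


rev("ibsgij")
= rev("bsgij") + "i"
= rev("sgij") + "b" + "i"
= rev("gij") + "s" + "b" + "i"
= rev("ij") + "g" + "s" + "b" + "i"
= rev("j") + "i" + "g" + "s" + "b" + "i"
= "j" + "i" + "g" + "s" + "b" + "i"
= "jigsbi"


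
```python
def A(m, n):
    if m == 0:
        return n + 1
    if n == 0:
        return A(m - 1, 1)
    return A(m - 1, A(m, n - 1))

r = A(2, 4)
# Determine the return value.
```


A(2, 4)
= A(1, A(2, 3))
First compute A(2, 3) = 9
= A(1, 9)
= 11


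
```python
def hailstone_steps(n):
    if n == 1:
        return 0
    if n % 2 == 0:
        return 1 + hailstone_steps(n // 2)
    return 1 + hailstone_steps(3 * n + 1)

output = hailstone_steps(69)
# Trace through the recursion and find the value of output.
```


hailstone_steps(69)
69 is odd -> 3*69+1 = 208 -> hailstone_steps(208)
208 is even -> hailstone_steps(104)
104 is even -> hailstone_steps(52)
52 is even -> hailstone_steps(26)
26 is even -> hailstone_steps(13)
13 is odd -> 3*13+1 = 40 -> hailstone_steps(40)
40 is even -> hailstone_steps(20)
20 is even -> hailstone_steps(10)
10 is even -> hailstone_steps(5)
5 is odd -> 3*5+1 = 16 -> hailstone_steps(16)
16 is even -> hailstone_steps(8)
8 is even -> hailstone_steps(4)
4 is even -> hailstone_steps(2)
2 is even -> hailstone_steps(1)
Reached 1 after 14 steps
= 14


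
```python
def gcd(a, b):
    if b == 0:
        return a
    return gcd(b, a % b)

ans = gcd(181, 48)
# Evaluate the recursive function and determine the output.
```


gcd(181, 48)
= gcd(48, 181 % 48) = gcd(48, 37)
= gcd(37, 48 % 37) = gcd(37, 11)
= gcd(11, 37 % 11) = gcd(11, 4)
= gcd(4, 11 % 4) = gcd(4, 3)
= gcd(3, 4 % 3) = gcd(3, 1)
= gcd(1, 3 % 1) = gcd(1, 0)
b == 0, return a = 1


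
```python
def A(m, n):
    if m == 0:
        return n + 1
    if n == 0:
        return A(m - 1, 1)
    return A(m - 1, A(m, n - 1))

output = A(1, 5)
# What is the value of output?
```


A(1, 5)
= A(0, A(1, 4))
First compute A(1, 4) = 6
= A(0, 6)
= 7


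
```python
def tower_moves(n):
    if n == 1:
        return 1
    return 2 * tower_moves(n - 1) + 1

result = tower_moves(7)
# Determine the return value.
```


tower_moves(7)
= 2 * tower_moves(6) + 1
= 2 * (2 * tower_moves(5) + 1) + 1
= 2 * (2 * (2 * tower_moves(4) + 1) + 1) + 1
= 2 * (2 * (2 * (2 * tower_moves(3) + 1) + 1) + 1) + 1
= 2 * (2 * (2 * (2 * (2 * tower_moves(2) + 1) + 1) + 1) + 1) + 1
= 2 * (2 * (2 * (2 * (2 * (2 * tower_moves(1) + 1) + 1) + 1) + 1) + 1) + 1
Now compute bottom-up:
tower_moves(1) = 1
tower_moves(2) = 2 * 1 + 1 = 3
tower_moves(3) = 2 * 3 + 1 = 7
tower_moves(4) = 2 * 7 + 1 = 15
tower_moves(5) = 2 * 15 + 1 = 31
tower_moves(6) = 2 * 31 + 1 = 63
tower_moves(7) = 2 * 63 + 1 = 127
= 127


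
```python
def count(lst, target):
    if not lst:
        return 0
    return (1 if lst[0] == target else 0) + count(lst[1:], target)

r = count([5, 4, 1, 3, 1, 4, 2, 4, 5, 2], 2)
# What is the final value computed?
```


count([5, 4, 1, 3, 1, 4, 2, 4, 5, 2], 2)
lst[0]=5 != 2: 0 + count([4, 1, 3, 1, 4, 2, 4, 5, 2], 2)
lst[0]=4 != 2: 0 + count([1, 3, 1, 4, 2, 4, 5, 2], 2)
lst[0]=1 != 2: 0 + count([3, 1, 4, 2, 4, 5, 2], 2)
lst[0]=3 != 2: 0 + count([1, 4, 2, 4, 5, 2], 2)
lst[0]=1 != 2: 0 + count([4, 2, 4, 5, 2], 2)
lst[0]=4 != 2: 0 + count([2, 4, 5, 2], 2)
lst[0]=2 == 2: 1 + count([4, 5, 2], 2)
lst[0]=4 != 2: 0 + count([5, 2], 2)
lst[0]=5 != 2: 0 + count([2], 2)
lst[0]=2 == 2: 1 + count([], 2)
= 2


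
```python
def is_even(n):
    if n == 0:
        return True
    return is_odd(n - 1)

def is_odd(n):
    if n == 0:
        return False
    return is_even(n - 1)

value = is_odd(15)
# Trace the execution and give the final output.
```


is_odd(15)
= is_even(14)
= is_odd(13)
= is_even(12)
= is_odd(11)
= is_even(10)
= is_odd(9)
= is_even(8)
= is_odd(7)
= is_even(6)
= is_odd(5)
= is_even(4)
= is_odd(3)
= is_even(2)
= is_odd(1)
= is_even(0)
n == 0: return True
= True


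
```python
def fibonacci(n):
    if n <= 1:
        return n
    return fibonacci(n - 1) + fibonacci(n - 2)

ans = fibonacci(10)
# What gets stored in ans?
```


fibonacci(10)
= fibonacci(9) + fibonacci(8)
= (fibonacci(8) + fibonacci(7)) + fibonacci(8)
Computing bottom-up: fibonacci(0)=0, fibonacci(1)=1, fibonacci(2)=1, fibonacci(3)=2, fibonacci(4)=3, fibonacci(5)=5, fibonacci(6)=8, fibonacci(7)=13, fibonacci(8)=21, fibonacci(9)=34, fibonacci(10)=55
= 55


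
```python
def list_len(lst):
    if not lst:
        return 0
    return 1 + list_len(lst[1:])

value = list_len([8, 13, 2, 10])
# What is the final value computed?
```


list_len([8, 13, 2, 10])
= 1 + list_len([13, 2, 10])
= 1 + 1 + list_len([2, 10])
= 1 + 1 + 1 + list_len([10])
= 1 + 1 + 1 + 1 + list_len([])
= 1 + 1 + 1 + 1 + 0
= 4


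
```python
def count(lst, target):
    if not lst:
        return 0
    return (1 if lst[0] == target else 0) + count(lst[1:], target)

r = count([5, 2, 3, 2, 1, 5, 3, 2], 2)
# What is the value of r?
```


count([5, 2, 3, 2, 1, 5, 3, 2], 2)
lst[0]=5 != 2: 0 + count([2, 3, 2, 1, 5, 3, 2], 2)
lst[0]=2 == 2: 1 + count([3, 2, 1, 5, 3, 2], 2)
lst[0]=3 != 2: 0 + count([2, 1, 5, 3, 2], 2)
lst[0]=2 == 2: 1 + count([1, 5, 3, 2], 2)
lst[0]=1 != 2: 0 + count([5, 3, 2], 2)
lst[0]=5 != 2: 0 + count([3, 2], 2)
lst[0]=3 != 2: 0 + count([2], 2)
lst[0]=2 == 2: 1 + count([], 2)
= 3


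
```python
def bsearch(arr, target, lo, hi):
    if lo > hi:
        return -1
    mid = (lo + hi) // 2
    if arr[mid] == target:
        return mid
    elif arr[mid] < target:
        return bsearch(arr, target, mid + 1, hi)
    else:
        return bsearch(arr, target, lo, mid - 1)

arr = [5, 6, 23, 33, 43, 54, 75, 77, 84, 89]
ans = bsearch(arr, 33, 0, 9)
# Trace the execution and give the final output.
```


bsearch(arr, 33, 0, 9)
lo=0, hi=9, mid=4, arr[mid]=43
43 > 33, search left half
lo=0, hi=3, mid=1, arr[mid]=6
6 < 33, search right half
lo=2, hi=3, mid=2, arr[mid]=23
23 < 33, search right half
lo=3, hi=3, mid=3, arr[mid]=33
arr[3] == 33, found at index 3
= 3


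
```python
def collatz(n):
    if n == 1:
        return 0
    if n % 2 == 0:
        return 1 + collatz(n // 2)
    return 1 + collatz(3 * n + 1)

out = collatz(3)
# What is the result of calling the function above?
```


collatz(3)
3 is odd -> 3*3+1 = 10 -> collatz(10)
10 is even -> collatz(5)
5 is odd -> 3*5+1 = 16 -> collatz(16)
16 is even -> collatz(8)
8 is even -> collatz(4)
4 is even -> collatz(2)
2 is even -> collatz(1)
Reached 1 after 7 steps
= 7


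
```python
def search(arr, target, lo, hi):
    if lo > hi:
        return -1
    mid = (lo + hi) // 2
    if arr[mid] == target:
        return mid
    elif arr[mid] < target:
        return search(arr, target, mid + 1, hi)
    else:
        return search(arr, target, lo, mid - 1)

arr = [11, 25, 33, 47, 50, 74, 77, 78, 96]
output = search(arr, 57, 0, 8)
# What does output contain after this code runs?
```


search(arr, 57, 0, 8)
lo=0, hi=8, mid=4, arr[mid]=50
50 < 57, search right half
lo=5, hi=8, mid=6, arr[mid]=77
77 > 57, search left half
lo=5, hi=5, mid=5, arr[mid]=74
74 > 57, search left half
lo > hi, target not found, return -1
= -1


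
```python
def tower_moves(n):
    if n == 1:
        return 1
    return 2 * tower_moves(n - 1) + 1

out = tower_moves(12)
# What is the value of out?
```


tower_moves(12)
= 2 * tower_moves(11) + 1
= 2 * (2 * tower_moves(10) + 1) + 1
= 2 * (2 * (2 * tower_moves(9) + 1) + 1) + 1
= 2 * (2 * (2 * (2 * tower_moves(8) + 1) + 1) + 1) + 1
= 2 * (2 * (2 * (2 * (2 * tower_moves(7) + 1) + 1) + 1) + 1) + 1
= 2 * (2 * (2 * (2 * (2 * (2 * tower_moves(6) + 1) + 1) + 1) + 1) + 1) + 1
= 2 * (2 * (2 * (2 * (2 * (2 * (2 * tower_moves(5) + 1) + 1) + 1) + 1) + 1) + 1) + 1
= 2 * (2 * (2 * (2 * (2 * (2 * (2 * (2 * tower_moves(4) + 1) + 1) + 1) + 1) + 1) + 1) + 1) + 1
= 2 * (2 * (2 * (2 * (2 * (2 * (2 * (2 * (2 * tower_moves(3) + 1) + 1) + 1) + 1) + 1) + 1) + 1) + 1) + 1
= 2 * (2 * (2 * (2 * (2 * (2 * (2 * (2 * (2 * (2 * tower_moves(2) + 1) + 1) + 1) + 1) + 1) + 1) + 1) + 1) + 1) + 1
= 2 * (2 * (2 * (2 * (2 * (2 * (2 * (2 * (2 * (2 * (2 * tower_moves(1) + 1) + 1) + 1) + 1) + 1) + 1) + 1) + 1) + 1) + 1) + 1
Now compute bottom-up:
tower_moves(1) = 1
tower_moves(2) = 2 * 1 + 1 = 3
tower_moves(3) = 2 * 3 + 1 = 7
tower_moves(4) = 2 * 7 + 1 = 15
tower_moves(5) = 2 * 15 + 1 = 31
tower_moves(6) = 2 * 31 + 1 = 63
tower_moves(7) = 2 * 63 + 1 = 127
tower_moves(8) = 2 * 127 + 1 = 255
tower_moves(9) = 2 * 255 + 1 = 511
tower_moves(10) = 2 * 511 + 1 = 1023
tower_moves(11) = 2 * 1023 + 1 = 2047
tower_moves(12) = 2 * 2047 + 1 = 4095
= 4095
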